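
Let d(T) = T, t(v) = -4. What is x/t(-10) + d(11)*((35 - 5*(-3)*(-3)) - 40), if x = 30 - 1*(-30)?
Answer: -565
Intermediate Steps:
x = 60 (x = 30 + 30 = 60)
x/t(-10) + d(11)*((35 - 5*(-3)*(-3)) - 40) = 60/(-4) + 11*((35 - 5*(-3)*(-3)) - 40) = 60*(-1/4) + 11*((35 + 15*(-3)) - 40) = -15 + 11*((35 - 45) - 40) = -15 + 11*(-10 - 40) = -15 + 11*(-50) = -15 - 550 = -565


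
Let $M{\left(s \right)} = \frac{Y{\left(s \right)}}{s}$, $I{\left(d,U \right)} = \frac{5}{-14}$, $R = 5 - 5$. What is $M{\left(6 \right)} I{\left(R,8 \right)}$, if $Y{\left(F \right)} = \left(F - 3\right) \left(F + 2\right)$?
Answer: $- \frac{10}{7} \approx -1.4286$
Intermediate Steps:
$R = 0$ ($R = 5 - 5 = 0$)
$I{\left(d,U \right)} = - \frac{5}{14}$ ($I{\left(d,U \right)} = 5 \left(- \frac{1}{14}\right) = - \frac{5}{14}$)
$Y{\left(F \right)} = \left(-3 + F\right) \left(2 + F\right)$
$M{\left(s \right)} = \frac{-6 + s^{2} - s}{s}$
$M{\left(6 \right)} I{\left(R,8 \right)} = \left(-1 + 6 - \frac{6}{6}\right) \left(- \frac{5}{14}\right) = \left(-1 + 6 - 1\right) \left(- \frac{5}{14}\right) = 4 \left(- \frac{5}{14}\right) = - \frac{10}{7}$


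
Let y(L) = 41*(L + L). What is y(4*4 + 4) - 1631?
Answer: 9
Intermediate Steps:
y(L) = 82*L (y(L) = 41*(2*L) = 82*L)
y(4*4 + 4) - 1631 = 82*(4*4 + 4) - 1631 = 82*(16 + 4) - 1631 = 82*20 - 1631 = 1640 - 1631 = 9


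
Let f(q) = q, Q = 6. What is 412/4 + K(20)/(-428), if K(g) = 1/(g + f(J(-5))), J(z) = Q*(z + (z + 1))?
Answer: 1498857/14552 ≈ 103.00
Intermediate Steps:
J(z) = 6 + 12*z (J(z) = 6*(z + (z + 1)) = 6*(z + (1 + z)) = 6*(1 + 2*z) = 6 + 12*z)
K(g) = 1/(-54 + g) (K(g) = 1/(g + (6 + 12*(-5))) = 1/(g + (6 - 60)) = 1/(g - 54) = 1/(-54 + g))
412/4 + K(20)/(-428) = 412/4 + 1/((-54 + 20)*(-428)) = 412*(¼) - 1/428/(-34) = 103 - 1/34*(-1/428) = 103 + 1/14552 = 1498857/14552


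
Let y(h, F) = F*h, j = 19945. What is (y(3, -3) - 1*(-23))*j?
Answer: 279230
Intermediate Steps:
(y(3, -3) - 1*(-23))*j = (-3*3 - 1*(-23))*19945 = (-9 + 23)*19945 = 14*19945 = 279230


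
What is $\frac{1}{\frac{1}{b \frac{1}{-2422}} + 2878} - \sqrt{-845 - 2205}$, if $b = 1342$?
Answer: $\frac{671}{1929927} - 5 i \sqrt{122} \approx 0.00034768 - 55.227 i$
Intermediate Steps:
$\frac{1}{\frac{1}{b \frac{1}{-2422}} + 2878} - \sqrt{-845 - 2205} = \frac{1}{\frac{1}{1342 \frac{1}{-2422}} + 2878} - \sqrt{-845 - 2205} = \frac{1}{\frac{1}{1342 \left(- \frac{1}{2422}\right)} + 2878} - \sqrt{-3050} = \frac{1}{\frac{1}{- \frac{671}{1211}} + 2878} - 5 i \sqrt{122} = \frac{1}{- \frac{1211}{671} + 2878} - 5 i \sqrt{122} = \frac{1}{\frac{1929927}{671}} - 5 i \sqrt{122} = \frac{671}{1929927} - 5 i \sqrt{122}$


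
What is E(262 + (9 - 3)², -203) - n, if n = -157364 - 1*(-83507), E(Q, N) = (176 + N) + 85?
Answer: 73915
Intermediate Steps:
E(Q, N) = 261 + N
n = -73857 (n = -157364 + 83507 = -73857)
E(262 + (9 - 3)², -203) - n = (261 - 203) - 1*(-73857) = 58 + 73857 = 73915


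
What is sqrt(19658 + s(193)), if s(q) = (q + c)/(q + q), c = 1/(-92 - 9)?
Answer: 2*sqrt(1867444702005)/19493 ≈ 140.21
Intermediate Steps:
c = -1/101 (c = 1/(-101) = -1/101 ≈ -0.0099010)
s(q) = (-1/101 + q)/(2*q) (s(q) = (q - 1/101)/(q + q) = (-1/101 + q)/((2*q)) = (-1/101 + q)*(1/(2*q)) = (-1/101 + q)/(2*q))
sqrt(19658 + s(193)) = sqrt(19658 + (1/202)*(-1 + 101*193)/193) = sqrt(19658 + (1/202)*(1/193)*(-1 + 19493)) = sqrt(19658 + (1/202)*(1/193)*19492) = sqrt(19658 + 9746/19493) = sqrt(383203140/19493) = 2*sqrt(1867444702005)/19493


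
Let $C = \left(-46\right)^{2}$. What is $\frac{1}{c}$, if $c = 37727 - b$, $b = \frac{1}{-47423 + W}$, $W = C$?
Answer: $\frac{45307}{1709297190} \approx 2.6506 \cdot 10^{-5}$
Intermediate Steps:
$C = 2116$
$W = 2116$
$b = - \frac{1}{45307}$ ($b = \frac{1}{-47423 + 2116} = \frac{1}{-45307} = - \frac{1}{45307} \approx -2.2072 \cdot 10^{-5}$)
$c = \frac{1709297190}{45307}$ ($c = 37727 - - \frac{1}{45307} = 37727 + \frac{1}{45307} = \frac{1709297190}{45307} \approx 37727.0$)
$\frac{1}{c} = \frac{1}{\frac{1709297190}{45307}} = \frac{45307}{1709297190}$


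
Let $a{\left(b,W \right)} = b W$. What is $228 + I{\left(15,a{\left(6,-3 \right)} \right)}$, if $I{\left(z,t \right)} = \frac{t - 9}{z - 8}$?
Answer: $\frac{1569}{7} \approx 224.14$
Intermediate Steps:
$a{\left(b,W \right)} = W b$
$I{\left(z,t \right)} = \frac{-9 + t}{-8 + z}$
$228 + I{\left(15,a{\left(6,-3 \right)} \right)} = 228 + \frac{-9 - 18}{-8 + 15} = 228 + \frac{-9 - 18}{7} = 228 + \frac{1}{7} \left(-27\right) = 228 - \frac{27}{7} = \frac{1569}{7}$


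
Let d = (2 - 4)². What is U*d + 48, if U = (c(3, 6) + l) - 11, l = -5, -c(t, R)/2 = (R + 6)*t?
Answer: -304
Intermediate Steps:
c(t, R) = -2*t*(6 + R) (c(t, R) = -2*(R + 6)*t = -2*(6 + R)*t = -2*t*(6 + R))
U = -88 (U = (-2*3*(6 + 6) - 5) - 11 = (-2*3*12 - 5) - 11 = (-72 - 5) - 11 = -77 - 11 = -88)
d = 4 (d = (-2)² = 4)
U*d + 48 = -88*4 + 48 = -352 + 48 = -304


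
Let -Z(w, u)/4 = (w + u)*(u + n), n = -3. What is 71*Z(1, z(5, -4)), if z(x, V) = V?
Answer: -5964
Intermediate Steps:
Z(w, u) = -4*(-3 + u)*(u + w) (Z(w, u) = -4*(w + u)*(u - 3) = -4*(u + w)*(-3 + u) = -4*(-3 + u)*(u + w))
71*Z(1, z(5, -4)) = 71*(-4*(-4)**2 + 12*(-4) + 12*1 - 4*(-4)*1) = 71*(-4*16 - 48 + 12 + 16) = 71*(-64 - 48 + 12 + 16) = 71*(-84) = -5964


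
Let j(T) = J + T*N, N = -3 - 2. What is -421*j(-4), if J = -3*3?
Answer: -4631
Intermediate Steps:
J = -9
N = -5
j(T) = -9 - 5*T (j(T) = -9 + T*(-5) = -9 - 5*T)
-421*j(-4) = -421*(-9 - 5*(-4)) = -421*(-9 + 20) = -421*11 = -4631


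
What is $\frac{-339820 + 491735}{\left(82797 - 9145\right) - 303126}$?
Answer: $- \frac{151915}{229474} \approx -0.66201$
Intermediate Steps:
$\frac{-339820 + 491735}{\left(82797 - 9145\right) - 303126} = \frac{151915}{\left(82797 - 9145\right) - 303126} = \frac{151915}{73652 - 303126} = \frac{151915}{-229474} = 151915 \left(- \frac{1}{229474}\right) = - \frac{151915}{229474}$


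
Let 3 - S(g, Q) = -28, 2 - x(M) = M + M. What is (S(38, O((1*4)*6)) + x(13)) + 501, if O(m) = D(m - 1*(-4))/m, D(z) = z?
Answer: 508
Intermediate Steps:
O(m) = (4 + m)/m (O(m) = (m - 1*(-4))/m = (m + 4)/m = (4 + m)/m)
x(M) = 2 - 2*M (x(M) = 2 - (M + M) = 2 - 2*M)
S(g, Q) = 31 (S(g, Q) = 3 - 1*(-28) = 3 + 28 = 31)
(S(38, O((1*4)*6)) + x(13)) + 501 = (31 + (2 - 2*13)) + 501 = (31 + (2 - 26)) + 501 = (31 - 24) + 501 = 7 + 501 = 508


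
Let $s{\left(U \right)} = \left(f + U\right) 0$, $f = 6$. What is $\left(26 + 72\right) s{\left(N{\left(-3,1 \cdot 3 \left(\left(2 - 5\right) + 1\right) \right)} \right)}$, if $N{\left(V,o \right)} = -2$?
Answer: $0$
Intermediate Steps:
$s{\left(U \right)} = 0$ ($s{\left(U \right)} = \left(6 + U\right) 0 = 0$)
$\left(26 + 72\right) s{\left(N{\left(-3,1 \cdot 3 \left(\left(2 - 5\right) + 1\right) \right)} \right)} = \left(26 + 72\right) 0 = 98 \cdot 0 = 0$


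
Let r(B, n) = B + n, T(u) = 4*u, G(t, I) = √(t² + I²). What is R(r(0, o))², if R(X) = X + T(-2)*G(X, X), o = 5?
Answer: 3225 - 400*√2 ≈ 2659.3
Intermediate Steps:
G(t, I) = √(I² + t²)
R(X) = X - 8*√2*√(X²) (R(X) = X + (4*(-2))*√(X² + X²) = X - 8*√2*√(X²))
R(r(0, o))² = ((0 + 5) - 8*√2*√((0 + 5)²))² = (5 - 8*√2*√(5²))² = (5 - 8*√2*√25)² = (5 - 8*√2*5)² = (5 - 40*√2)²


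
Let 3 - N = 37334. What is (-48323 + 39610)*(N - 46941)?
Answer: 734261936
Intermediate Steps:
N = -37331 (N = 3 - 1*37334 = 3 - 37334 = -37331)
(-48323 + 39610)*(N - 46941) = (-48323 + 39610)*(-37331 - 46941) = -8713*(-84272) = 734261936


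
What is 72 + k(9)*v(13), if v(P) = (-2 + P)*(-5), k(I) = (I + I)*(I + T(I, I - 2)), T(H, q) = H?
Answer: -17748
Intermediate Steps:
k(I) = 4*I² (k(I) = (I + I)*(I + I) = (2*I)*(2*I) = 4*I²)
v(P) = 10 - 5*P
72 + k(9)*v(13) = 72 + (4*9²)*(10 - 5*13) = 72 + (4*81)*(10 - 65) = 72 + 324*(-55) = 72 - 17820 = -17748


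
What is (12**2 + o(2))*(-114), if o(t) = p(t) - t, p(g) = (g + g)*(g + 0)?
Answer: -17100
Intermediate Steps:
p(g) = 2*g**2 (p(g) = (2*g)*g = 2*g**2)
o(t) = -t + 2*t**2 (o(t) = 2*t**2 - t = -t + 2*t**2)
(12**2 + o(2))*(-114) = (12**2 + 2*(-1 + 2*2))*(-114) = (144 + 2*(-1 + 4))*(-114) = (144 + 2*3)*(-114) = (144 + 6)*(-114) = 150*(-114) = -17100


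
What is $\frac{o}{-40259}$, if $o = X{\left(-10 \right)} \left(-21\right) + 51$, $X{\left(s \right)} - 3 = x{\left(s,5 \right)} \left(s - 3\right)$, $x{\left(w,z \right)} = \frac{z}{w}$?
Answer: $\frac{297}{80518} \approx 0.0036886$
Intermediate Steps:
$X{\left(s \right)} = 3 + \frac{5 \left(-3 + s\right)}{s}$ ($X{\left(s \right)} = 3 + \frac{5}{s} \left(s - 3\right) = 3 + \frac{5}{s} \left(-3 + s\right) = 3 + \frac{5 \left(-3 + s\right)}{s}$)
$o = - \frac{297}{2}$ ($o = \left(8 - \frac{15}{-10}\right) \left(-21\right) + 51 = \left(8 - - \frac{3}{2}\right) \left(-21\right) + 51 = \left(8 + \frac{3}{2}\right) \left(-21\right) + 51 = \frac{19}{2} \left(-21\right) + 51 = - \frac{399}{2} + 51 = - \frac{297}{2} \approx -148.5$)
$\frac{o}{-40259} = - \frac{297}{2 \left(-40259\right)} = \left(- \frac{297}{2}\right) \left(- \frac{1}{40259}\right) = \frac{297}{80518}$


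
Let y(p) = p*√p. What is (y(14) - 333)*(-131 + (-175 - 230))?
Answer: 178488 - 7504*√14 ≈ 1.5041e+5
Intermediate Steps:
y(p) = p^(3/2)
(y(14) - 333)*(-131 + (-175 - 230)) = (14^(3/2) - 333)*(-131 + (-175 - 230)) = (14*√14 - 333)*(-131 - 405) = (-333 + 14*√14)*(-536) = 178488 - 7504*√14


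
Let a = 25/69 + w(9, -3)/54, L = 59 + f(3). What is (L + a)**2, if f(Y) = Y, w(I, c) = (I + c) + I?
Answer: 672520489/171396 ≈ 3923.8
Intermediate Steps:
w(I, c) = c + 2*I
L = 62 (L = 59 + 3 = 62)
a = 265/414 (a = 25/69 + (-3 + 2*9)/54 = 25*(1/69) + (-3 + 18)*(1/54) = 25/69 + 15*(1/54) = 25/69 + 5/18 = 265/414 ≈ 0.64010)
(L + a)**2 = (62 + 265/414)**2 = (25933/414)**2 = 672520489/171396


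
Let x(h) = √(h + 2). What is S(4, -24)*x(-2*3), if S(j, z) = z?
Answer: -48*I ≈ -48.0*I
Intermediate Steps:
x(h) = √(2 + h)
S(4, -24)*x(-2*3) = -24*√(2 - 2*3) = -24*√(2 - 6) = -48*I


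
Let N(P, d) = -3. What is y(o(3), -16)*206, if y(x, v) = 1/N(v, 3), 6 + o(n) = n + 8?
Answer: -206/3 ≈ -68.667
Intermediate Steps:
o(n) = 2 + n (o(n) = -6 + (n + 8) = -6 + (8 + n) = 2 + n)
y(x, v) = -⅓ (y(x, v) = 1/(-3) = -⅓)
y(o(3), -16)*206 = -⅓*206 = -206/3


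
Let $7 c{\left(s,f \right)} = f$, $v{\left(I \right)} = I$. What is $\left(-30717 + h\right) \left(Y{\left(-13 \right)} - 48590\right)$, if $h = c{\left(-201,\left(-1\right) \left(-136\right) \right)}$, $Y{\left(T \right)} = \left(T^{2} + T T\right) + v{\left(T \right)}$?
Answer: $1481618285$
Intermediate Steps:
$Y{\left(T \right)} = T + 2 T^{2}$ ($Y{\left(T \right)} = \left(T^{2} + T T\right) + T = \left(T^{2} + T^{2}\right) + T = 2 T^{2} + T = T + 2 T^{2}$)
$c{\left(s,f \right)} = \frac{f}{7}$
$h = \frac{136}{7}$ ($h = \frac{\left(-1\right) \left(-136\right)}{7} = \frac{1}{7} \cdot 136 = \frac{136}{7} \approx 19.429$)
$\left(-30717 + h\right) \left(Y{\left(-13 \right)} - 48590\right) = \left(-30717 + \frac{136}{7}\right) \left(- 13 \left(1 + 2 \left(-13\right)\right) - 48590\right) = - \frac{214883 \left(- 13 \left(1 - 26\right) - 48590\right)}{7} = - \frac{214883 \left(\left(-13\right) \left(-25\right) - 48590\right)}{7} = - \frac{214883 \left(325 - 48590\right)}{7} = \left(- \frac{214883}{7}\right) \left(-48265\right) = 1481618285$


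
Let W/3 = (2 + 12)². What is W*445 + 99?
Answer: 261759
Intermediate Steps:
W = 588 (W = 3*(2 + 12)² = 3*14² = 3*196 = 588)
W*445 + 99 = 588*445 + 99 = 261660 + 99 = 261759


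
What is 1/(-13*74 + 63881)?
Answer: 1/62919 ≈ 1.5893e-5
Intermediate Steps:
1/(-13*74 + 63881) = 1/(-962 + 63881) = 1/62919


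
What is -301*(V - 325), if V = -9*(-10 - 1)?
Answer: 68026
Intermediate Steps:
V = 99 (V = -9*(-11) = 99)
-301*(V - 325) = -301*(99 - 325) = -301*(-226) = 68026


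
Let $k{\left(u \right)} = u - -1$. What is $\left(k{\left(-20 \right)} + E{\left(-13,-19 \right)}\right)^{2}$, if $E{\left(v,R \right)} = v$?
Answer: $1024$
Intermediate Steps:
$k{\left(u \right)} = 1 + u$ ($k{\left(u \right)} = u + 1 = 1 + u$)
$\left(k{\left(-20 \right)} + E{\left(-13,-19 \right)}\right)^{2} = \left(\left(1 - 20\right) - 13\right)^{2} = \left(-19 - 13\right)^{2} = \left(-32\right)^{2} = 1024$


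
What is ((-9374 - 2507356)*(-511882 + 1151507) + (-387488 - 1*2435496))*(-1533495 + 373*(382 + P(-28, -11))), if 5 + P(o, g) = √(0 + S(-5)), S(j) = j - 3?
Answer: 2242201554635558516 - 1200885621928564*I*√2 ≈ 2.2422e+18 - 1.6983e+15*I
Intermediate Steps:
S(j) = -3 + j
P(o, g) = -5 + 2*I*√2 (P(o, g) = -5 + √(0 + (-3 - 5)) = -5 + √(0 - 8) = -5 + √(-8) = -5 + 2*I*√2)
((-9374 - 2507356)*(-511882 + 1151507) + (-387488 - 1*2435496))*(-1533495 + 373*(382 + P(-28, -11))) = ((-9374 - 2507356)*(-511882 + 1151507) + (-387488 - 1*2435496))*(-1533495 + 373*(382 + (-5 + 2*I*√2))) = (-2516730*639625 + (-387488 - 2435496))*(-1533495 + 373*(377 + 2*I*√2)) = (-1609763426250 - 2822984)*(-1533495 + (140621 + 746*I*√2)) = -1609766249234*(-1392874 + 746*I*√2) = 2242201554635558516 - 1200885621928564*I*√2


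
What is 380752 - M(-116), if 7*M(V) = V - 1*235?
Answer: 2665615/7 ≈ 3.8080e+5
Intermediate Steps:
M(V) = -235/7 + V/7 (M(V) = (V - 1*235)/7 = (V - 235)/7 = (-235 + V)/7 = -235/7 + V/7)
380752 - M(-116) = 380752 - (-235/7 + (⅐)*(-116)) = 380752 - (-235/7 - 116/7) = 380752 - 1*(-351/7) = 380752 + 351/7 = 2665615/7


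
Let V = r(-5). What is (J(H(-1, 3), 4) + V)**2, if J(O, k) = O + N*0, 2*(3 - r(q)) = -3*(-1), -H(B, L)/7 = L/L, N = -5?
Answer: 121/4 ≈ 30.250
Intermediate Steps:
H(B, L) = -7 (H(B, L) = -7*L/L = -7*1 = -7)
r(q) = 3/2 (r(q) = 3 - (-3)*(-1)/2 = 3 - 1/2*3 = 3 - 3/2 = 3/2)
J(O, k) = O (J(O, k) = O - 5*0 = O + 0 = O)
V = 3/2 ≈ 1.5000
(J(H(-1, 3), 4) + V)**2 = (-7 + 3/2)**2 = (-11/2)**2 = 121/4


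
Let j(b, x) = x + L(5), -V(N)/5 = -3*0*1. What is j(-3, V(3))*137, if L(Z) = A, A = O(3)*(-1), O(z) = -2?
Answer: 274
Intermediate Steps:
V(N) = 0 (V(N) = -5*(-3*0) = -0 = -5*0 = 0)
A = 2 (A = -2*(-1) = 2)
L(Z) = 2
j(b, x) = 2 + x (j(b, x) = x + 2 = 2 + x)
j(-3, V(3))*137 = (2 + 0)*137 = 2*137 = 274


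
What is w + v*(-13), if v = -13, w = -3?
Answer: 166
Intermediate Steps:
w + v*(-13) = -3 - 13*(-13) = -3 + 169 = 166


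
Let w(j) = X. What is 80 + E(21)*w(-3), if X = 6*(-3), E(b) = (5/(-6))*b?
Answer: 395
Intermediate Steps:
E(b) = -5*b/6 (E(b) = (5*(-⅙))*b = -5*b/6)
X = -18
w(j) = -18
80 + E(21)*w(-3) = 80 - ⅚*21*(-18) = 80 - 35/2*(-18) = 80 + 315 = 395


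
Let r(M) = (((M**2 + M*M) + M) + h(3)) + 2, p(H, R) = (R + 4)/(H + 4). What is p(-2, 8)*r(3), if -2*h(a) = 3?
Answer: 129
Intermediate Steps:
h(a) = -3/2 (h(a) = -1/2*3 = -3/2)
p(H, R) = (4 + R)/(4 + H)
r(M) = 1/2 + M + 2*M**2 (r(M) = (((M**2 + M*M) + M) - 3/2) + 2 = (((M**2 + M**2) + M) - 3/2) + 2 = ((2*M**2 + M) - 3/2) + 2 = ((M + 2*M**2) - 3/2) + 2 = (-3/2 + M + 2*M**2) + 2 = 1/2 + M + 2*M**2)
p(-2, 8)*r(3) = ((4 + 8)/(4 - 2))*(1/2 + 3 + 2*3**2) = (12/2)*(1/2 + 3 + 2*9) = ((1/2)*12)*(1/2 + 3 + 18) = 6*(43/2) = 129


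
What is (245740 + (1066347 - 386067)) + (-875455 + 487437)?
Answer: 538002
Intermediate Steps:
(245740 + (1066347 - 386067)) + (-875455 + 487437) = (245740 + 680280) - 388018 = 926020 - 388018 = 538002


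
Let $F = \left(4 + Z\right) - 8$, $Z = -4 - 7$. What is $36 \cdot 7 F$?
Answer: $-3780$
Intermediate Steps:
$Z = -11$ ($Z = -4 - 7 = -11$)
$F = -15$ ($F = \left(4 - 11\right) - 8 = -7 - 8 = -15$)
$36 \cdot 7 F = 36 \cdot 7 \left(-15\right) = 252 \left(-15\right) = -3780$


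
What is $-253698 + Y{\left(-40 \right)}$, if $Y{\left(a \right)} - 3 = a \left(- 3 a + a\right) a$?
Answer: $-125695$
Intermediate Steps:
$Y{\left(a \right)} = 3 - 2 a^{3}$ ($Y{\left(a \right)} = 3 + a \left(- 3 a + a\right) a = 3 + a \left(- 2 a\right) a = 3 + - 2 a^{2} a = 3 - 2 a^{3}$)
$-253698 + Y{\left(-40 \right)} = -253698 - \left(-3 + 2 \left(-40\right)^{3}\right) = -253698 + \left(3 - -128000\right) = -253698 + \left(3 + 128000\right) = -253698 + 128003 = -125695$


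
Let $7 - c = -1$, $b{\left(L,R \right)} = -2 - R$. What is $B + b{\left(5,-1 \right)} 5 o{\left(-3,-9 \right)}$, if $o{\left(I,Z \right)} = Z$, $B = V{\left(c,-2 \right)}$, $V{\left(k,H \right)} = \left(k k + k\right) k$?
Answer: $621$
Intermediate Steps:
$c = 8$ ($c = 7 - -1 = 7 + 1 = 8$)
$V{\left(k,H \right)} = k \left(k + k^{2}\right)$ ($V{\left(k,H \right)} = \left(k^{2} + k\right) k = \left(k + k^{2}\right) k = k \left(k + k^{2}\right)$)
$B = 576$ ($B = 8^{2} \left(1 + 8\right) = 64 \cdot 9 = 576$)
$B + b{\left(5,-1 \right)} 5 o{\left(-3,-9 \right)} = 576 + \left(-2 - -1\right) 5 \left(-9\right) = 576 + \left(-2 + 1\right) 5 \left(-9\right) = 576 + \left(-1\right) 5 \left(-9\right) = 576 - -45 = 576 + 45 = 621$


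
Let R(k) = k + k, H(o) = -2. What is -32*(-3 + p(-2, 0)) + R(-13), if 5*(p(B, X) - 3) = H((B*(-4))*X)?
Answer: -66/5 ≈ -13.200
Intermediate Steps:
p(B, X) = 13/5 (p(B, X) = 3 + (⅕)*(-2) = 3 - ⅖ = 13/5)
R(k) = 2*k
-32*(-3 + p(-2, 0)) + R(-13) = -32*(-3 + 13/5) + 2*(-13) = -32*(-⅖) - 26 = 64/5 - 26 = -66/5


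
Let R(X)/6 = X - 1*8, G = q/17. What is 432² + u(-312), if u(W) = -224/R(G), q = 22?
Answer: 31913656/171 ≈ 1.8663e+5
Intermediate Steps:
G = 22/17 ≈ 1.2941
R(X) = -48 + 6*X (R(X) = 6*(X - 1*8) = 6*(X - 8) = 6*(-8 + X) = -48 + 6*X)
u(W) = 952/171 (u(W) = -224/(-48 + 6*(22/17)) = -224/(-48 + 132/17) = -224/(-684/17) = -224*(-17/684) = 952/171)
432² + u(-312) = 432² + 952/171 = 186624 + 952/171 = 31913656/171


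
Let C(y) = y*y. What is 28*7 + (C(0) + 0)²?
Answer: 196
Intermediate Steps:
C(y) = y²
28*7 + (C(0) + 0)² = 28*7 + (0² + 0)² = 196 + (0 + 0)² = 196 + 0² = 196 + 0 = 196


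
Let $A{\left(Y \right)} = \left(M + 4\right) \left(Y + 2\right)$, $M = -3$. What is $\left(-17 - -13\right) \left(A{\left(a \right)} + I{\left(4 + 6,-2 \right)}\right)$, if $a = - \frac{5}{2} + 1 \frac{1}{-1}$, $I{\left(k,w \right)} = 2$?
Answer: $-2$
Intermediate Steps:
$a = - \frac{7}{2}$ ($a = \left(-5\right) \frac{1}{2} + 1 \left(-1\right) = - \frac{5}{2} - 1 = - \frac{7}{2} \approx -3.5$)
$A{\left(Y \right)} = 2 + Y$ ($A{\left(Y \right)} = \left(-3 + 4\right) \left(Y + 2\right) = 1 \left(2 + Y\right) = 2 + Y$)
$\left(-17 - -13\right) \left(A{\left(a \right)} + I{\left(4 + 6,-2 \right)}\right) = \left(-17 - -13\right) \left(\left(2 - \frac{7}{2}\right) + 2\right) = \left(-17 + 13\right) \left(- \frac{3}{2} + 2\right) = \left(-4\right) \frac{1}{2} = -2$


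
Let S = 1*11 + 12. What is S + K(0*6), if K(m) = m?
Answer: 23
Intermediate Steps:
S = 23 (S = 11 + 12 = 23)
S + K(0*6) = 23 + 0*6 = 23 + 0 = 23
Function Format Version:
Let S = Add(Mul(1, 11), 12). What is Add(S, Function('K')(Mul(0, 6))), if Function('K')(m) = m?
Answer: 23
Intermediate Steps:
S = 23 (S = Add(11, 12) = 23)
Add(S, Function('K')(Mul(0, 6))) = Add(23, Mul(0, 6)) = Add(23, 0) = 23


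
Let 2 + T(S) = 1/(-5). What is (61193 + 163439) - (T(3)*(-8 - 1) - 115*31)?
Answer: 1140886/5 ≈ 2.2818e+5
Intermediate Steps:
T(S) = -11/5 (T(S) = -2 + 1/(-5) = -2 - ⅕ = -11/5)
(61193 + 163439) - (T(3)*(-8 - 1) - 115*31) = (61193 + 163439) - (-11*(-8 - 1)/5 - 115*31) = 224632 - (-11/5*(-9) - 3565) = 224632 - (99/5 - 3565) = 224632 - 1*(-17726/5) = 224632 + 17726/5 = 1140886/5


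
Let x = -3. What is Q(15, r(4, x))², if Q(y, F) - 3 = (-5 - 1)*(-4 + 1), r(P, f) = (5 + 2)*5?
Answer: 441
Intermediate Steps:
r(P, f) = 35 (r(P, f) = 7*5 = 35)
Q(y, F) = 21 (Q(y, F) = 3 + (-5 - 1)*(-4 + 1) = 3 - 6*(-3) = 3 + 18 = 21)
Q(15, r(4, x))² = 21² = 441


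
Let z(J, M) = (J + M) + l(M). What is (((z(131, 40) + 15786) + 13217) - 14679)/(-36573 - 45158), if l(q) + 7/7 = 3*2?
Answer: -14500/81731 ≈ -0.17741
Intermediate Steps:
l(q) = 5 (l(q) = -1 + 3*2 = -1 + 6 = 5)
z(J, M) = 5 + J + M (z(J, M) = (J + M) + 5 = 5 + J + M)
(((z(131, 40) + 15786) + 13217) - 14679)/(-36573 - 45158) = ((((5 + 131 + 40) + 15786) + 13217) - 14679)/(-36573 - 45158) = (((176 + 15786) + 13217) - 14679)/(-81731) = ((15962 + 13217) - 14679)*(-1/81731) = (29179 - 14679)*(-1/81731) = 14500*(-1/81731) = -14500/81731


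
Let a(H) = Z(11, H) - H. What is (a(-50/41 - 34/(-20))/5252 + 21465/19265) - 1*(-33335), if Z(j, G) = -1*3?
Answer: 276581131941129/8296741960 ≈ 33336.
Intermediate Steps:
Z(j, G) = -3
a(H) = -3 - H
(a(-50/41 - 34/(-20))/5252 + 21465/19265) - 1*(-33335) = ((-3 - (-50/41 - 34/(-20)))/5252 + 21465/19265) - 1*(-33335) = ((-3 - (-50*1/41 - 34*(-1/20)))*(1/5252) + 21465*(1/19265)) + 33335 = ((-3 - (-50/41 + 17/10))*(1/5252) + 4293/3853) + 33335 = ((-3 - 1*197/410)*(1/5252) + 4293/3853) + 33335 = ((-3 - 197/410)*(1/5252) + 4293/3853) + 33335 = (-1427/410*1/5252 + 4293/3853) + 33335 = (-1427/2153320 + 4293/3853) + 33335 = 9238704529/8296741960 + 33335 = 276581131941129/8296741960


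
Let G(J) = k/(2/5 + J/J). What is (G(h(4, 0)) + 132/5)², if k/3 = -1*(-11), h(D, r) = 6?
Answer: 3059001/1225 ≈ 2497.1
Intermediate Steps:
k = 33 (k = 3*(-1*(-11)) = 3*11 = 33)
G(J) = 165/7 (G(J) = 33/(2/5 + J/J) = 33/(2*(⅕) + 1) = 33/(⅖ + 1) = 33/(7/5) = 33*(5/7) = 165/7)
(G(h(4, 0)) + 132/5)² = (165/7 + 132/5)² = (1749/35)² = 3059001/1225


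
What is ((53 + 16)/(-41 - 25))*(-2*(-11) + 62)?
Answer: -966/11 ≈ -87.818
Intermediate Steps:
((53 + 16)/(-41 - 25))*(-2*(-11) + 62) = (69/(-66))*(22 + 62) = (69*(-1/66))*84 = -23/22*84 = -966/11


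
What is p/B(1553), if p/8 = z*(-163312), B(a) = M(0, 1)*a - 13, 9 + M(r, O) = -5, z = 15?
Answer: 3919488/4351 ≈ 900.82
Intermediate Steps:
M(r, O) = -14 (M(r, O) = -9 - 5 = -14)
B(a) = -13 - 14*a (B(a) = -14*a - 13 = -13 - 14*a)
p = -19597440 (p = 8*(15*(-163312)) = 8*(-2449680) = -19597440)
p/B(1553) = -19597440/(-13 - 14*1553) = -19597440/(-13 - 21742) = -19597440/(-21755) = -19597440*(-1/21755) = 3919488/4351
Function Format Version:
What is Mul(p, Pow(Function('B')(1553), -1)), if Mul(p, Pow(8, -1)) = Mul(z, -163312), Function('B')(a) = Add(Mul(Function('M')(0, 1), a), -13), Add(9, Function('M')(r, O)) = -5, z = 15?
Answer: Rational(3919488, 4351) ≈ 900.82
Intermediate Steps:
Function('M')(r, O) = -14 (Function('M')(r, O) = Add(-9, -5) = -14)
Function('B')(a) = Add(-13, Mul(-14, a)) (Function('B')(a) = Add(Mul(-14, a), -13) = Add(-13, Mul(-14, a)))
p = -19597440 (p = Mul(8, Mul(15, -163312)) = Mul(8, -2449680) = -19597440)
Mul(p, Pow(Function('B')(1553), -1)) = Mul(-19597440, Pow(Add(-13, Mul(-14, 1553)), -1)) = Mul(-19597440, Pow(Add(-13, -21742), -1)) = Mul(-19597440, Pow(-21755, -1)) = Mul(-19597440, Rational(-1, 21755)) = Rational(3919488, 4351)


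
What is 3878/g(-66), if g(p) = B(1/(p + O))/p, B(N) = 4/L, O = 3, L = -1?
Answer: 63987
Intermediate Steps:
B(N) = -4 (B(N) = 4/(-1) = 4*(-1) = -4)
g(p) = -4/p
3878/g(-66) = 3878/((-4/(-66))) = 3878/((-4*(-1/66))) = 3878/(2/33) = 3878*(33/2) = 63987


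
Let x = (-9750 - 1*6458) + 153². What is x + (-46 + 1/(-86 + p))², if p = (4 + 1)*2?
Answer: 53821985/5776 ≈ 9318.2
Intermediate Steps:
p = 10 (p = 5*2 = 10)
x = 7201 (x = (-9750 - 6458) + 23409 = -16208 + 23409 = 7201)
x + (-46 + 1/(-86 + p))² = 7201 + (-46 + 1/(-86 + 10))² = 7201 + (-46 + 1/(-76))² = 7201 + (-46 - 1/76)² = 7201 + (-3497/76)² = 7201 + 12229009/5776 = 53821985/5776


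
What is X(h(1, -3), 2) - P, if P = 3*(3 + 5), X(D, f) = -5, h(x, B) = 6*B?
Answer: -29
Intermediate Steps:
P = 24 (P = 3*8 = 24)
X(h(1, -3), 2) - P = -5 - 1*24 = -5 - 24 = -29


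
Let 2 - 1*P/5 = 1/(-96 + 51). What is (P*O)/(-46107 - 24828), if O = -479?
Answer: 43589/638415 ≈ 0.068277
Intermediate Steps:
P = 91/9 (P = 10 - 5/(-96 + 51) = 10 - 5/(-45) = 10 - 5*(-1/45) = 10 + 1/9 = 91/9 ≈ 10.111)
(P*O)/(-46107 - 24828) = ((91/9)*(-479))/(-46107 - 24828) = -43589/9/(-70935) = -43589/9*(-1/70935) = 43589/638415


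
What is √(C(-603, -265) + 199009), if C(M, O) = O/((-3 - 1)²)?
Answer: √3183879/4 ≈ 446.09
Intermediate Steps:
C(M, O) = O/16 (C(M, O) = O/((-4)²) = O/16)
√(C(-603, -265) + 199009) = √((1/16)*(-265) + 199009) = √(-265/16 + 199009) = √(3183879/16) = √3183879/4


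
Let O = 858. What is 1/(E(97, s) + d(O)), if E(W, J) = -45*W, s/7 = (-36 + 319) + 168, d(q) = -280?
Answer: -1/4645 ≈ -0.00021529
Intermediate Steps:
s = 3157 (s = 7*((-36 + 319) + 168) = 7*(283 + 168) = 7*451 = 3157)
1/(E(97, s) + d(O)) = 1/(-45*97 - 280) = 1/(-4365 - 280) = 1/(-4645) = -1/4645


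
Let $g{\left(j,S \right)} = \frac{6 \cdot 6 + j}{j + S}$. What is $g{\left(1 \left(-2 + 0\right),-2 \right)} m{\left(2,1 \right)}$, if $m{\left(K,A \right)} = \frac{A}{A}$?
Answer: $- \frac{17}{2} \approx -8.5$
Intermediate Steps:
$g{\left(j,S \right)} = \frac{36 + j}{S + j}$
$m{\left(K,A \right)} = 1$
$g{\left(1 \left(-2 + 0\right),-2 \right)} m{\left(2,1 \right)} = \frac{36 + 1 \left(-2 + 0\right)}{-2 + 1 \left(-2 + 0\right)} 1 = \frac{36 + 1 \left(-2\right)}{-2 + 1 \left(-2\right)} 1 = \frac{36 - 2}{-2 - 2} \cdot 1 = \frac{1}{-4} \cdot 34 \cdot 1 = \left(- \frac{1}{4}\right) 34 \cdot 1 = \left(- \frac{17}{2}\right) 1 = - \frac{17}{2}$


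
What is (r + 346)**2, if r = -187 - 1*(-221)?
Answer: 144400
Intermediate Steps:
r = 34 (r = -187 + 221 = 34)
(r + 346)**2 = (34 + 346)**2 = 380**2 = 144400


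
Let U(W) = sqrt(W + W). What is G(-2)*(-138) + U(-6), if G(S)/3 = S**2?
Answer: -1656 + 2*I*sqrt(3) ≈ -1656.0 + 3.4641*I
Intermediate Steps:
G(S) = 3*S**2
U(W) = sqrt(2)*sqrt(W) (U(W) = sqrt(2*W) = sqrt(2)*sqrt(W))
G(-2)*(-138) + U(-6) = (3*(-2)**2)*(-138) + sqrt(2)*sqrt(-6) = (3*4)*(-138) + sqrt(2)*(I*sqrt(6)) = 12*(-138) + 2*I*sqrt(3) = -1656 + 2*I*sqrt(3)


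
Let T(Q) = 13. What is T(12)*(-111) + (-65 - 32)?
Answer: -1540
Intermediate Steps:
T(12)*(-111) + (-65 - 32) = 13*(-111) + (-65 - 32) = -1443 - 97 = -1540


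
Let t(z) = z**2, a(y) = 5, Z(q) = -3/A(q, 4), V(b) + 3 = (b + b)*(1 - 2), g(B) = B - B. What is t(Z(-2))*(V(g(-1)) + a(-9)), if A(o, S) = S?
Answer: 9/8 ≈ 1.1250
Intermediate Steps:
g(B) = 0
V(b) = -3 - 2*b (V(b) = -3 + (b + b)*(1 - 2) = -3 + (2*b)*(-1) = -3 - 2*b)
Z(q) = -3/4
t(Z(-2))*(V(g(-1)) + a(-9)) = (-3/4)**2*((-3 - 2*0) + 5) = 9*((-3 + 0) + 5)/16 = 9*(-3 + 5)/16 = (9/16)*2 = 9/8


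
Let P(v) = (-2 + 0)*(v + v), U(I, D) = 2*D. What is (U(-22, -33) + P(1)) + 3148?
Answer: 3078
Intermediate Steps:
P(v) = -4*v
(U(-22, -33) + P(1)) + 3148 = (2*(-33) - 4*1) + 3148 = (-66 - 4) + 3148 = -70 + 3148 = 3078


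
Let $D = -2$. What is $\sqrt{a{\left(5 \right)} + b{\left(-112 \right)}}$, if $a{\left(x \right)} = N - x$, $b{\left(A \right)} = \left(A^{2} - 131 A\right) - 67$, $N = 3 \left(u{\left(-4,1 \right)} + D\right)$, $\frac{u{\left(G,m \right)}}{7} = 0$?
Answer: $\sqrt{27138} \approx 164.74$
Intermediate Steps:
$u{\left(G,m \right)} = 0$ ($u{\left(G,m \right)} = 7 \cdot 0 = 0$)
$N = -6$ ($N = 3 \left(0 - 2\right) = 3 \left(-2\right) = -6$)
$b{\left(A \right)} = -67 + A^{2} - 131 A$
$a{\left(x \right)} = -6 - x$
$\sqrt{a{\left(5 \right)} + b{\left(-112 \right)}} = \sqrt{\left(-6 - 5\right) - \left(-14605 - 12544\right)} = \sqrt{\left(-6 - 5\right) + \left(-67 + 12544 + 14672\right)} = \sqrt{-11 + 27149} = \sqrt{27138}$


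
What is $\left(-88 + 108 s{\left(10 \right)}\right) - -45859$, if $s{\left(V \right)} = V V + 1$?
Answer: $56679$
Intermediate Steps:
$s{\left(V \right)} = 1 + V^{2}$ ($s{\left(V \right)} = V^{2} + 1 = 1 + V^{2}$)
$\left(-88 + 108 s{\left(10 \right)}\right) - -45859 = \left(-88 + 108 \left(1 + 10^{2}\right)\right) - -45859 = \left(-88 + 108 \left(1 + 100\right)\right) + 45859 = \left(-88 + 108 \cdot 101\right) + 45859 = \left(-88 + 10908\right) + 45859 = 10820 + 45859 = 56679$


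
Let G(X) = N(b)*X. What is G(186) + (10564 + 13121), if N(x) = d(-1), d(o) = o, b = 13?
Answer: 23499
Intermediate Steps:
N(x) = -1
G(X) = -X
G(186) + (10564 + 13121) = -1*186 + (10564 + 13121) = -186 + 23685 = 23499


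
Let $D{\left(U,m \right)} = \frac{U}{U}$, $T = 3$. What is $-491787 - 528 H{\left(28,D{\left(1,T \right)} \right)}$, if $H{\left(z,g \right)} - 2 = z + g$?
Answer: $-508155$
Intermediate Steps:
$D{\left(U,m \right)} = 1$
$H{\left(z,g \right)} = 2 + g + z$ ($H{\left(z,g \right)} = 2 + \left(z + g\right) = 2 + \left(g + z\right) = 2 + g + z$)
$-491787 - 528 H{\left(28,D{\left(1,T \right)} \right)} = -491787 - 528 \left(2 + 1 + 28\right) = -491787 - 528 \cdot 31 = -491787 - 16368 = -508155$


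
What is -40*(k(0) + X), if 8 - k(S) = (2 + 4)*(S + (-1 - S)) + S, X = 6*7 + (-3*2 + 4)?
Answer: -2160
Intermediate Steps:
X = 40 (X = 42 + (-6 + 4) = 42 - 2 = 40)
k(S) = 14 - S (k(S) = 8 - ((2 + 4)*(S + (-1 - S)) + S) = 8 - (6*(-1) + S) = 8 - (-6 + S) = 8 + (6 - S) = 14 - S)
-40*(k(0) + X) = -40*((14 - 1*0) + 40) = -40*((14 + 0) + 40) = -40*(14 + 40) = -40*54 = -2160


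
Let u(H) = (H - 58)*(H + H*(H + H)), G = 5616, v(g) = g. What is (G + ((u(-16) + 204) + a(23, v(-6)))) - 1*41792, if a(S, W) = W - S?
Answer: -72705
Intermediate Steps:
u(H) = (-58 + H)*(H + 2*H**2) (u(H) = (-58 + H)*(H + H*(2*H)) = (-58 + H)*(H + 2*H**2))
(G + ((u(-16) + 204) + a(23, v(-6)))) - 1*41792 = (5616 + ((-16*(-58 - 115*(-16) + 2*(-16)**2) + 204) + (-6 - 1*23))) - 1*41792 = (5616 + ((-16*(-58 + 1840 + 2*256) + 204) + (-6 - 23))) - 41792 = (5616 + ((-16*(-58 + 1840 + 512) + 204) - 29)) - 41792 = (5616 + ((-16*2294 + 204) - 29)) - 41792 = (5616 + ((-36704 + 204) - 29)) - 41792 = (5616 + (-36500 - 29)) - 41792 = (5616 - 36529) - 41792 = -30913 - 41792 = -72705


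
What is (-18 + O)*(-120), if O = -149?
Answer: 20040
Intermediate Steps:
(-18 + O)*(-120) = (-18 - 149)*(-120) = -167*(-120) = 20040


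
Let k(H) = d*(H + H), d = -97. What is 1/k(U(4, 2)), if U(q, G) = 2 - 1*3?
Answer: 1/194 ≈ 0.0051546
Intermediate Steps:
U(q, G) = -1 (U(q, G) = 2 - 3 = -1)
k(H) = -194*H (k(H) = -97*(H + H) = -194*H)
1/k(U(4, 2)) = 1/(-194*(-1)) = 1/194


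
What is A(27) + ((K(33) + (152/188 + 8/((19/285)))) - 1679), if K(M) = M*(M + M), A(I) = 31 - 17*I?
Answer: 9015/47 ≈ 191.81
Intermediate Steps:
A(I) = 31 - 17*I
K(M) = 2*M² (K(M) = M*(2*M) = 2*M²)
A(27) + ((K(33) + (152/188 + 8/((19/285)))) - 1679) = (31 - 17*27) + ((2*33² + (152/188 + 8/((19/285)))) - 1679) = (31 - 459) + ((2*1089 + (152*(1/188) + 8/((19*(1/285))))) - 1679) = -428 + ((2178 + (38/47 + 8/(1/15))) - 1679) = -428 + ((2178 + (38/47 + 8*15)) - 1679) = -428 + ((2178 + (38/47 + 120)) - 1679) = -428 + ((2178 + 5678/47) - 1679) = -428 + (108044/47 - 1679) = -428 + 29131/47 = 9015/47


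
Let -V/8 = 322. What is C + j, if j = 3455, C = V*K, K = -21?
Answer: 57551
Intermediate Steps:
V = -2576 (V = -8*322 = -2576)
C = 54096 (C = -2576*(-21) = 54096)
C + j = 54096 + 3455 = 57551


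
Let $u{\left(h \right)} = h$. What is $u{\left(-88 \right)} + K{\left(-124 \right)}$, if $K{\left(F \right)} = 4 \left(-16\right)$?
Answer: $-152$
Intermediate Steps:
$K{\left(F \right)} = -64$
$u{\left(-88 \right)} + K{\left(-124 \right)} = -88 - 64 = -152$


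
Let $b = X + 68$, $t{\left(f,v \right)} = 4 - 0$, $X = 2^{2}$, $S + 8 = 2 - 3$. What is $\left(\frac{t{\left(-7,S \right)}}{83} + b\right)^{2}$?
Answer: $\frac{35760400}{6889} \approx 5190.9$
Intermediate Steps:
$S = -9$ ($S = -8 + \left(2 - 3\right) = -8 - 1 = -9$)
$X = 4$
$t{\left(f,v \right)} = 4$ ($t{\left(f,v \right)} = 4 + 0 = 4$)
$b = 72$ ($b = 4 + 68 = 72$)
$\left(\frac{t{\left(-7,S \right)}}{83} + b\right)^{2} = \left(\frac{4}{83} + 72\right)^{2} = \left(\frac{5980}{83}\right)^{2} = \frac{35760400}{6889}$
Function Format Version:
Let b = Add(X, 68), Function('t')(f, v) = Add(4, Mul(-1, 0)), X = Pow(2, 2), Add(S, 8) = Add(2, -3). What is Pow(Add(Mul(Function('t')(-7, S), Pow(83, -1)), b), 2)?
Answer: Rational(35760400, 6889) ≈ 5190.9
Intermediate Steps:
S = -9 (S = Add(-8, Add(2, -3)) = Add(-8, -1) = -9)
X = 4
Function('t')(f, v) = 4 (Function('t')(f, v) = Add(4, 0) = 4)
b = 72 (b = Add(4, 68) = 72)
Pow(Add(Mul(Function('t')(-7, S), Pow(83, -1)), b), 2) = Pow(Add(Mul(4, Pow(83, -1)), 72), 2) = Pow(Add(Mul(4, Rational(1, 83)), 72), 2) = Pow(Add(Rational(4, 83), 72), 2) = Pow(Rational(5980, 83), 2) = Rational(35760400, 6889)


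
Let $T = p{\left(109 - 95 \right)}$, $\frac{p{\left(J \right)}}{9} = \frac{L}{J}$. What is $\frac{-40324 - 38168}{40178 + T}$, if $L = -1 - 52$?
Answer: $- \frac{1098888}{562015} \approx -1.9553$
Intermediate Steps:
$L = -53$ ($L = -1 - 52 = -53$)
$p{\left(J \right)} = - \frac{477}{J}$ ($p{\left(J \right)} = 9 \left(- \frac{53}{J}\right) = - \frac{477}{J}$)
$T = - \frac{477}{14}$ ($T = - \frac{477}{109 - 95} = - \frac{477}{14} \approx -34.071$)
$\frac{-40324 - 38168}{40178 + T} = \frac{-40324 - 38168}{40178 - \frac{477}{14}} = - \frac{78492}{\frac{562015}{14}} = \left(-78492\right) \frac{14}{562015} = - \frac{1098888}{562015}$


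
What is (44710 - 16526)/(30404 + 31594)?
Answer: 14092/30999 ≈ 0.45460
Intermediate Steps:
(44710 - 16526)/(30404 + 31594) = 28184/61998 = 28184*(1/61998) = 14092/30999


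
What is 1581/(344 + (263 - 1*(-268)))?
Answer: 1581/875 ≈ 1.8069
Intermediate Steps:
1581/(344 + (263 - 1*(-268))) = 1581/(344 + (263 + 268)) = 1581/(344 + 531) = 1581/875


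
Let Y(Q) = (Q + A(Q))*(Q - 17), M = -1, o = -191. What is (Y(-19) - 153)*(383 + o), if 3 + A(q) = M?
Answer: 129600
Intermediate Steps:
A(q) = -4 (A(q) = -3 - 1 = -4)
Y(Q) = (-17 + Q)*(-4 + Q) (Y(Q) = (Q - 4)*(Q - 17) = (-4 + Q)*(-17 + Q) = (-17 + Q)*(-4 + Q))
(Y(-19) - 153)*(383 + o) = ((68 + (-19)² - 21*(-19)) - 153)*(383 - 191) = ((68 + 361 + 399) - 153)*192 = (828 - 153)*192 = 675*192 = 129600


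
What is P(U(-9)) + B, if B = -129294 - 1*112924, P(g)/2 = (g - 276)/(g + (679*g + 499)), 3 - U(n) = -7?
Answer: -1767949714/7299 ≈ -2.4222e+5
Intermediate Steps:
U(n) = 10 (U(n) = 3 - 1*(-7) = 3 + 7 = 10)
P(g) = 2*(-276 + g)/(499 + 680*g) (P(g) = 2*((g - 276)/(g + (679*g + 499))) = 2*((-276 + g)/(g + (499 + 679*g))) = 2*((-276 + g)/(499 + 680*g)) = 2*(-276 + g)/(499 + 680*g))
B = -242218 (B = -129294 - 112924 = -242218)
P(U(-9)) + B = 2*(-276 + 10)/(499 + 680*10) - 242218 = 2*(-266)/(499 + 6800) - 242218 = 2*(-266)/7299 - 242218 = 2*(1/7299)*(-266) - 242218 = -532/7299 - 242218 = -1767949714/7299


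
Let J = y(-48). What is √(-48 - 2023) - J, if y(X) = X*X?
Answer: -2304 + I*√2071 ≈ -2304.0 + 45.508*I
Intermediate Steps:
y(X) = X²
J = 2304 (J = (-48)² = 2304)
√(-48 - 2023) - J = √(-48 - 2023) - 1*2304 = √(-2071) - 2304 = I*√2071 - 2304 = -2304 + I*√2071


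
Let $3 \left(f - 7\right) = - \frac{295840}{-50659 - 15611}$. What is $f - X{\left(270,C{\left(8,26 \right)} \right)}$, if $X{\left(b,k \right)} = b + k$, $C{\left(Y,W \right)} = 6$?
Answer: $- \frac{5318405}{19881} \approx -267.51$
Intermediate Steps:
$f = \frac{168751}{19881}$ ($f = 7 + \frac{\left(-295840\right) \frac{1}{-50659 - 15611}}{3} = 7 + \frac{\left(-295840\right) \frac{1}{-66270}}{3} = 7 + \frac{\left(-295840\right) \left(- \frac{1}{66270}\right)}{3} = 7 + \frac{1}{3} \cdot \frac{29584}{6627} = 7 + \frac{29584}{19881} = \frac{168751}{19881} \approx 8.4881$)
$f - X{\left(270,C{\left(8,26 \right)} \right)} = \frac{168751}{19881} - \left(270 + 6\right) = \frac{168751}{19881} - 276 = - \frac{5318405}{19881}$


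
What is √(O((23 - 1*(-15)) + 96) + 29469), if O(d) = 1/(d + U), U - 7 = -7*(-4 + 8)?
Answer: √376289774/113 ≈ 171.67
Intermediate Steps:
U = -21 (U = 7 - 7*(-4 + 8) = 7 - 7*4 = 7 - 28 = -21)
O(d) = 1/(-21 + d) (O(d) = 1/(d - 21) = 1/(-21 + d))
√(O((23 - 1*(-15)) + 96) + 29469) = √(1/(-21 + ((23 - 1*(-15)) + 96)) + 29469) = √(1/(-21 + ((23 + 15) + 96)) + 29469) = √(1/(-21 + (38 + 96)) + 29469) = √(1/(-21 + 134) + 29469) = √(1/113 + 29469) = √(3329998/113) = √376289774/113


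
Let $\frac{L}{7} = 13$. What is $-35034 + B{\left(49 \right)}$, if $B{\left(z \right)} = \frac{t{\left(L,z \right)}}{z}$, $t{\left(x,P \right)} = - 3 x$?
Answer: $- \frac{245277}{7} \approx -35040.0$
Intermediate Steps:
$L = 91$ ($L = 7 \cdot 13 = 91$)
$B{\left(z \right)} = - \frac{273}{z}$ ($B{\left(z \right)} = \frac{\left(-3\right) 91}{z} = - \frac{273}{z}$)
$-35034 + B{\left(49 \right)} = -35034 - \frac{273}{49} = -35034 - \frac{39}{7} = - \frac{245277}{7}$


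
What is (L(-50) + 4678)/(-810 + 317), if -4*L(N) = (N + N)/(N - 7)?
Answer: -266621/28101 ≈ -9.4880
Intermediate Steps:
L(N) = -N/(2*(-7 + N)) (L(N) = -(N + N)/(4*(N - 7)) = -2*N/(4*(-7 + N)) = -N/(2*(-7 + N)))
(L(-50) + 4678)/(-810 + 317) = (-1*(-50)/(-14 + 2*(-50)) + 4678)/(-810 + 317) = (-1*(-50)/(-14 - 100) + 4678)/(-493) = (-1*(-50)/(-114) + 4678)*(-1/493) = (-1*(-50)*(-1/114) + 4678)*(-1/493) = (-25/57 + 4678)*(-1/493) = (266621/57)*(-1/493) = -266621/28101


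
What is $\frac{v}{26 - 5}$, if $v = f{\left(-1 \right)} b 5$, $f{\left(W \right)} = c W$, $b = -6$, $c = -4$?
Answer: $- \frac{40}{7} \approx -5.7143$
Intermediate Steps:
$f{\left(W \right)} = - 4 W$
$v = -120$ ($v = \left(-4\right) \left(-1\right) \left(-6\right) 5 = 4 \left(-6\right) 5 = \left(-24\right) 5 = -120$)
$\frac{v}{26 - 5} = - \frac{120}{26 - 5} = - \frac{120}{21} = \left(-120\right) \frac{1}{21} = - \frac{40}{7}$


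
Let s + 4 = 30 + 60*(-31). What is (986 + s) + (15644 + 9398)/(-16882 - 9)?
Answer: -755190/889 ≈ -849.48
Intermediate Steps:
s = -1834 (s = -4 + (30 + 60*(-31)) = -4 + (30 - 1860) = -4 - 1830 = -1834)
(986 + s) + (15644 + 9398)/(-16882 - 9) = (986 - 1834) + (15644 + 9398)/(-16882 - 9) = -848 + 25042/(-16891) = -848 + 25042*(-1/16891) = -848 - 1318/889 = -755190/889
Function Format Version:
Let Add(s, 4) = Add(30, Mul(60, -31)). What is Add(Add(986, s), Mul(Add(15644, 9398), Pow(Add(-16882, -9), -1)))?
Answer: Rational(-755190, 889) ≈ -849.48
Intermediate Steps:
s = -1834 (s = Add(-4, Add(30, Mul(60, -31))) = Add(-4, Add(30, -1860)) = Add(-4, -1830) = -1834)
Add(Add(986, s), Mul(Add(15644, 9398), Pow(Add(-16882, -9), -1))) = Add(Add(986, -1834), Mul(Add(15644, 9398), Pow(Add(-16882, -9), -1))) = Add(-848, Mul(25042, Pow(-16891, -1))) = Add(-848, Mul(25042, Rational(-1, 16891))) = Add(-848, Rational(-1318, 889)) = Rational(-755190, 889)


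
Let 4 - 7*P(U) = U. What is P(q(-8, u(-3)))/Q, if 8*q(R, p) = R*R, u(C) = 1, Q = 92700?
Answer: -1/162225 ≈ -6.1643e-6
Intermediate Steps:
q(R, p) = R²/8 (q(R, p) = (R*R)/8 = R²/8)
P(U) = 4/7 - U/7
P(q(-8, u(-3)))/Q = (4/7 - (-8)²/56)/92700 = (4/7 - 64/56)*(1/92700) = (4/7 - ⅐*8)*(1/92700) = (4/7 - 8/7)*(1/92700) = -4/7*1/92700 = -1/162225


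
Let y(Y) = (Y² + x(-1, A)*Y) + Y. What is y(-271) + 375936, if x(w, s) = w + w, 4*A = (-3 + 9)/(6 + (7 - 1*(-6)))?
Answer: 449648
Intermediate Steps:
A = 3/38 (A = ((-3 + 9)/(6 + (7 - 1*(-6))))/4 = (6/(6 + (7 + 6)))/4 = (6/(6 + 13))/4 = (6/19)/4 = (6*(1/19))/4 = (¼)*(6/19) = 3/38 ≈ 0.078947)
x(w, s) = 2*w
y(Y) = Y² - Y (y(Y) = (Y² + (2*(-1))*Y) + Y = (Y² - 2*Y) + Y = Y² - Y)
y(-271) + 375936 = -271*(-1 - 271) + 375936 = -271*(-272) + 375936 = 73712 + 375936 = 449648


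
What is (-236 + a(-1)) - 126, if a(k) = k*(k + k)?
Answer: -360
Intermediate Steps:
a(k) = 2*k**2 (a(k) = k*(2*k) = 2*k**2)
(-236 + a(-1)) - 126 = (-236 + 2*(-1)**2) - 126 = (-236 + 2*1) - 126 = (-236 + 2) - 126 = -234 - 126 = -360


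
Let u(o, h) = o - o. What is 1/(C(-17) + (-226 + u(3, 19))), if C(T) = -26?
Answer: -1/252 ≈ -0.0039683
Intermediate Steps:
u(o, h) = 0
1/(C(-17) + (-226 + u(3, 19))) = 1/(-26 + (-226 + 0)) = 1/(-26 - 226) = 1/(-252) = -1/252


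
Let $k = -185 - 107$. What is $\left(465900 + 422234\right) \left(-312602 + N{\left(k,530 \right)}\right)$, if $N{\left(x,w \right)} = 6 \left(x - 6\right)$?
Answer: $-279220448260$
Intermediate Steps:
$k = -292$ ($k = -185 - 107 = -292$)
$N{\left(x,w \right)} = -36 + 6 x$ ($N{\left(x,w \right)} = 6 \left(-6 + x\right) = -36 + 6 x$)
$\left(465900 + 422234\right) \left(-312602 + N{\left(k,530 \right)}\right) = \left(465900 + 422234\right) \left(-312602 + \left(-36 + 6 \left(-292\right)\right)\right) = 888134 \left(-312602 - 1788\right) = 888134 \left(-314390\right) = -279220448260$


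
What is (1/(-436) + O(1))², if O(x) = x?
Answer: 189225/190096 ≈ 0.99542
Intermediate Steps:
(1/(-436) + O(1))² = (1/(-436) + 1)² = (-1/436 + 1)² = (435/436)² = 189225/190096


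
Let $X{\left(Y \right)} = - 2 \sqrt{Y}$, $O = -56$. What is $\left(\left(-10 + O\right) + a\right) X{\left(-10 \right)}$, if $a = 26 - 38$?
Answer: $156 i \sqrt{10} \approx 493.32 i$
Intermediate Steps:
$a = -12$
$\left(\left(-10 + O\right) + a\right) X{\left(-10 \right)} = \left(\left(-10 - 56\right) - 12\right) \left(- 2 \sqrt{-10}\right) = \left(-66 - 12\right) \left(- 2 i \sqrt{10}\right) = - 78 \left(- 2 i \sqrt{10}\right) = 156 i \sqrt{10}$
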